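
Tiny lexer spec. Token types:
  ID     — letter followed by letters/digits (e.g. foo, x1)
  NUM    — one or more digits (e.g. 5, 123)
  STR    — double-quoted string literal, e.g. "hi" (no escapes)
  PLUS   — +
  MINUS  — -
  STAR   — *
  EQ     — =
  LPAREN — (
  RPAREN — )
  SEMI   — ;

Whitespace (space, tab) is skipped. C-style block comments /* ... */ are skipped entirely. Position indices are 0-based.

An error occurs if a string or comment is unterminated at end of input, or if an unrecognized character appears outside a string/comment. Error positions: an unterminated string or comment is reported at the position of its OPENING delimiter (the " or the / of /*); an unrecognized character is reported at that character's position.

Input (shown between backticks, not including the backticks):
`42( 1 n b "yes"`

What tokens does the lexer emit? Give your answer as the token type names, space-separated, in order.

Answer: NUM LPAREN NUM ID ID STR

Derivation:
pos=0: emit NUM '42' (now at pos=2)
pos=2: emit LPAREN '('
pos=4: emit NUM '1' (now at pos=5)
pos=6: emit ID 'n' (now at pos=7)
pos=8: emit ID 'b' (now at pos=9)
pos=10: enter STRING mode
pos=10: emit STR "yes" (now at pos=15)
DONE. 6 tokens: [NUM, LPAREN, NUM, ID, ID, STR]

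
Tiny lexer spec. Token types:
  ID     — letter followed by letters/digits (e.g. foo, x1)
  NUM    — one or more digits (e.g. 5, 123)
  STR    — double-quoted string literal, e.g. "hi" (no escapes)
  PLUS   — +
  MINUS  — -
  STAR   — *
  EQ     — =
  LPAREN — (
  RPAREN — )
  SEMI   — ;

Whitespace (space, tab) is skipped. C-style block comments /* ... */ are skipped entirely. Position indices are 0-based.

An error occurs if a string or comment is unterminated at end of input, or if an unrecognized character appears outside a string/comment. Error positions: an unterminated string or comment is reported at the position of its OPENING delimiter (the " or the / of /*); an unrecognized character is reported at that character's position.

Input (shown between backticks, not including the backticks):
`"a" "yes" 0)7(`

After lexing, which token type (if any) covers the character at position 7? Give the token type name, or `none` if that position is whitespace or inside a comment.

Answer: STR

Derivation:
pos=0: enter STRING mode
pos=0: emit STR "a" (now at pos=3)
pos=4: enter STRING mode
pos=4: emit STR "yes" (now at pos=9)
pos=10: emit NUM '0' (now at pos=11)
pos=11: emit RPAREN ')'
pos=12: emit NUM '7' (now at pos=13)
pos=13: emit LPAREN '('
DONE. 6 tokens: [STR, STR, NUM, RPAREN, NUM, LPAREN]
Position 7: char is 's' -> STR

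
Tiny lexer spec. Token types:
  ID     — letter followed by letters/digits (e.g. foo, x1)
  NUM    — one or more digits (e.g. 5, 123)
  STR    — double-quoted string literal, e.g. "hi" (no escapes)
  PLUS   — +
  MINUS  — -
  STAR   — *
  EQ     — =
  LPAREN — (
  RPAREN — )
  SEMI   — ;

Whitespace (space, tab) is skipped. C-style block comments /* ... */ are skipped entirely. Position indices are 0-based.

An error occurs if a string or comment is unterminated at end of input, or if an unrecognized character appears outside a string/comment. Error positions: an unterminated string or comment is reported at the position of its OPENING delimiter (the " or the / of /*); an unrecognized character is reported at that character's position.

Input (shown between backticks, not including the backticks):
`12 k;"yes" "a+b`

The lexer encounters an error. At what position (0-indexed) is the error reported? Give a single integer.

Answer: 11

Derivation:
pos=0: emit NUM '12' (now at pos=2)
pos=3: emit ID 'k' (now at pos=4)
pos=4: emit SEMI ';'
pos=5: enter STRING mode
pos=5: emit STR "yes" (now at pos=10)
pos=11: enter STRING mode
pos=11: ERROR — unterminated string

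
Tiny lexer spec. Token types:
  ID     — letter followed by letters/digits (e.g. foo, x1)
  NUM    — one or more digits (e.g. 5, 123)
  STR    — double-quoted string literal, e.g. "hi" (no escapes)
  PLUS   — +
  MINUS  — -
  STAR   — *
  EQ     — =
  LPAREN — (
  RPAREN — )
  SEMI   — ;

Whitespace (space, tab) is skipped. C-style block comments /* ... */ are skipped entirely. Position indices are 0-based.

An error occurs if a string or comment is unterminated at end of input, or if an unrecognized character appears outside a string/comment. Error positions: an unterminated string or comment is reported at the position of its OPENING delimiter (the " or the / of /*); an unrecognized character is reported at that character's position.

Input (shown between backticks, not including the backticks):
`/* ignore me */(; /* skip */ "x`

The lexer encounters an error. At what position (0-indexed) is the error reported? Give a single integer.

pos=0: enter COMMENT mode (saw '/*')
exit COMMENT mode (now at pos=15)
pos=15: emit LPAREN '('
pos=16: emit SEMI ';'
pos=18: enter COMMENT mode (saw '/*')
exit COMMENT mode (now at pos=28)
pos=29: enter STRING mode
pos=29: ERROR — unterminated string

Answer: 29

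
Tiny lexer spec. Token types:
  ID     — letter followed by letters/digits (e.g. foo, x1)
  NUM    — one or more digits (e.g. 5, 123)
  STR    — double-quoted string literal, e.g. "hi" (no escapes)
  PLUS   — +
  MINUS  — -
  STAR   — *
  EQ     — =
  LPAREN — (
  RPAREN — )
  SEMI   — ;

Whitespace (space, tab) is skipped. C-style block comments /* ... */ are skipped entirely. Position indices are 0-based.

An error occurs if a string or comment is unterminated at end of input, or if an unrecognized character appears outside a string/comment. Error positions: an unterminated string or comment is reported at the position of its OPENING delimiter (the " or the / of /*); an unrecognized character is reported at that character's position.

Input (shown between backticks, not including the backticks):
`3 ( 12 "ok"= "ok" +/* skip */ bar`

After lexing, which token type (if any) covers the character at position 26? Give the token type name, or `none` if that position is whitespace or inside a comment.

Answer: none

Derivation:
pos=0: emit NUM '3' (now at pos=1)
pos=2: emit LPAREN '('
pos=4: emit NUM '12' (now at pos=6)
pos=7: enter STRING mode
pos=7: emit STR "ok" (now at pos=11)
pos=11: emit EQ '='
pos=13: enter STRING mode
pos=13: emit STR "ok" (now at pos=17)
pos=18: emit PLUS '+'
pos=19: enter COMMENT mode (saw '/*')
exit COMMENT mode (now at pos=29)
pos=30: emit ID 'bar' (now at pos=33)
DONE. 8 tokens: [NUM, LPAREN, NUM, STR, EQ, STR, PLUS, ID]
Position 26: char is ' ' -> none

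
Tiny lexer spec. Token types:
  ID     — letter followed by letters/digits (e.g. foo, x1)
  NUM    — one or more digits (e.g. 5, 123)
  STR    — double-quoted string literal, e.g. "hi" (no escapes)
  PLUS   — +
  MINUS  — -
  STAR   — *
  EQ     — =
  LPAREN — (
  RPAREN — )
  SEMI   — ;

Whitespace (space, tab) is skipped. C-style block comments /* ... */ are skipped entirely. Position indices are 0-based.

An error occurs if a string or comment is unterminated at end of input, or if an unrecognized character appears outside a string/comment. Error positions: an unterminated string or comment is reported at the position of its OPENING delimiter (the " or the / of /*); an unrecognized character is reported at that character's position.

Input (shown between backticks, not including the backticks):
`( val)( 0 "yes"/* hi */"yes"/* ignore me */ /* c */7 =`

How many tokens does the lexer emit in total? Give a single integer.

pos=0: emit LPAREN '('
pos=2: emit ID 'val' (now at pos=5)
pos=5: emit RPAREN ')'
pos=6: emit LPAREN '('
pos=8: emit NUM '0' (now at pos=9)
pos=10: enter STRING mode
pos=10: emit STR "yes" (now at pos=15)
pos=15: enter COMMENT mode (saw '/*')
exit COMMENT mode (now at pos=23)
pos=23: enter STRING mode
pos=23: emit STR "yes" (now at pos=28)
pos=28: enter COMMENT mode (saw '/*')
exit COMMENT mode (now at pos=43)
pos=44: enter COMMENT mode (saw '/*')
exit COMMENT mode (now at pos=51)
pos=51: emit NUM '7' (now at pos=52)
pos=53: emit EQ '='
DONE. 9 tokens: [LPAREN, ID, RPAREN, LPAREN, NUM, STR, STR, NUM, EQ]

Answer: 9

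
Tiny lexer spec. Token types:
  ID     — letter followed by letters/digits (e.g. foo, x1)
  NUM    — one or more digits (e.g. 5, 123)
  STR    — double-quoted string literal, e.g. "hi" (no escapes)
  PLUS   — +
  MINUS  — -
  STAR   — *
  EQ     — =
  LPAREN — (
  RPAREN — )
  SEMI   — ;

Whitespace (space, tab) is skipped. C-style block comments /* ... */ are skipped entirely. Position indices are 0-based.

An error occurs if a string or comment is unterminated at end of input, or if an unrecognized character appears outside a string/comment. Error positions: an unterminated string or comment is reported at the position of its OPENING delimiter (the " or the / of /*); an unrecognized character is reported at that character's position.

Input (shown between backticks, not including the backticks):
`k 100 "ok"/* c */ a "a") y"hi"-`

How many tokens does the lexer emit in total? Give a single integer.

Answer: 9

Derivation:
pos=0: emit ID 'k' (now at pos=1)
pos=2: emit NUM '100' (now at pos=5)
pos=6: enter STRING mode
pos=6: emit STR "ok" (now at pos=10)
pos=10: enter COMMENT mode (saw '/*')
exit COMMENT mode (now at pos=17)
pos=18: emit ID 'a' (now at pos=19)
pos=20: enter STRING mode
pos=20: emit STR "a" (now at pos=23)
pos=23: emit RPAREN ')'
pos=25: emit ID 'y' (now at pos=26)
pos=26: enter STRING mode
pos=26: emit STR "hi" (now at pos=30)
pos=30: emit MINUS '-'
DONE. 9 tokens: [ID, NUM, STR, ID, STR, RPAREN, ID, STR, MINUS]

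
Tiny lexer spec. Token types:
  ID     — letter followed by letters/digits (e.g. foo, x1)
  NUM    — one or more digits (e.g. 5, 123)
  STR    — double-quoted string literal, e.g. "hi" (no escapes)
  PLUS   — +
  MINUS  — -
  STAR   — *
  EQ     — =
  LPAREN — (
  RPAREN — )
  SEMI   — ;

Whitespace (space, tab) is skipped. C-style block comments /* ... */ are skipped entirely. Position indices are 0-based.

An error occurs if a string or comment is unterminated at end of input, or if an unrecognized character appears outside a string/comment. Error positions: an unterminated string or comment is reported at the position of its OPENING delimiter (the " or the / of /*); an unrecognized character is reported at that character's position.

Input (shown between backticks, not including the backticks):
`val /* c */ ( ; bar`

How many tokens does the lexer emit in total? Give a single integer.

pos=0: emit ID 'val' (now at pos=3)
pos=4: enter COMMENT mode (saw '/*')
exit COMMENT mode (now at pos=11)
pos=12: emit LPAREN '('
pos=14: emit SEMI ';'
pos=16: emit ID 'bar' (now at pos=19)
DONE. 4 tokens: [ID, LPAREN, SEMI, ID]

Answer: 4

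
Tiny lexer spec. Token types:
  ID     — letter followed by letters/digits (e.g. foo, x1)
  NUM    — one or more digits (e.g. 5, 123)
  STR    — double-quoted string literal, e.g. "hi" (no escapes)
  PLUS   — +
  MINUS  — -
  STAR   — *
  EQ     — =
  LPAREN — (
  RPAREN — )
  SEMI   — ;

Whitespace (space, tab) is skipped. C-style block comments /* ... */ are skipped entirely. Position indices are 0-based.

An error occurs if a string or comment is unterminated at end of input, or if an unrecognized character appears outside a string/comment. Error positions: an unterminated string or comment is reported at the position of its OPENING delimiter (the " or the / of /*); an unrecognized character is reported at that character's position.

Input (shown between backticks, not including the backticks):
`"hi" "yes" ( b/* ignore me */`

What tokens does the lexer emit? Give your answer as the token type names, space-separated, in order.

Answer: STR STR LPAREN ID

Derivation:
pos=0: enter STRING mode
pos=0: emit STR "hi" (now at pos=4)
pos=5: enter STRING mode
pos=5: emit STR "yes" (now at pos=10)
pos=11: emit LPAREN '('
pos=13: emit ID 'b' (now at pos=14)
pos=14: enter COMMENT mode (saw '/*')
exit COMMENT mode (now at pos=29)
DONE. 4 tokens: [STR, STR, LPAREN, ID]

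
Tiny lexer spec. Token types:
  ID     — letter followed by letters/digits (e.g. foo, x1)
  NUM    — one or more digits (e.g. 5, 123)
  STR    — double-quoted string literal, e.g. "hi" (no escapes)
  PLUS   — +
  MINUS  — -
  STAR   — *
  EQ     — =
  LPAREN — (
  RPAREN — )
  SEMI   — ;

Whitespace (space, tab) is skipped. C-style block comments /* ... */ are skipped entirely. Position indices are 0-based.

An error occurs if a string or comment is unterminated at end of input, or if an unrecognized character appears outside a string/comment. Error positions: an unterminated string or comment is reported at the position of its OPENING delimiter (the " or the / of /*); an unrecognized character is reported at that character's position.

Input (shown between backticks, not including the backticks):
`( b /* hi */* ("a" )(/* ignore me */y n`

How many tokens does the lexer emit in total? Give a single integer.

pos=0: emit LPAREN '('
pos=2: emit ID 'b' (now at pos=3)
pos=4: enter COMMENT mode (saw '/*')
exit COMMENT mode (now at pos=12)
pos=12: emit STAR '*'
pos=14: emit LPAREN '('
pos=15: enter STRING mode
pos=15: emit STR "a" (now at pos=18)
pos=19: emit RPAREN ')'
pos=20: emit LPAREN '('
pos=21: enter COMMENT mode (saw '/*')
exit COMMENT mode (now at pos=36)
pos=36: emit ID 'y' (now at pos=37)
pos=38: emit ID 'n' (now at pos=39)
DONE. 9 tokens: [LPAREN, ID, STAR, LPAREN, STR, RPAREN, LPAREN, ID, ID]

Answer: 9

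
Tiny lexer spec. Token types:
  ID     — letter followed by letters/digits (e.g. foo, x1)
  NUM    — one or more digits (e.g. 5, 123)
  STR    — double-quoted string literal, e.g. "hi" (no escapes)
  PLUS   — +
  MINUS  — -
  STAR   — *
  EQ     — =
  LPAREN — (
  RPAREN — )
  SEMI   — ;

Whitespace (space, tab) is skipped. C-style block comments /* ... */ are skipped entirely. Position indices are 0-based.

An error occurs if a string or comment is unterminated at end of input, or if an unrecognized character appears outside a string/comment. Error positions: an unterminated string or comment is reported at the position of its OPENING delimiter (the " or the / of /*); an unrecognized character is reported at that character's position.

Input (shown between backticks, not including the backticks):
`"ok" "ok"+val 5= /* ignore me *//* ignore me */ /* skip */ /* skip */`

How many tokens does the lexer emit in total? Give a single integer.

Answer: 6

Derivation:
pos=0: enter STRING mode
pos=0: emit STR "ok" (now at pos=4)
pos=5: enter STRING mode
pos=5: emit STR "ok" (now at pos=9)
pos=9: emit PLUS '+'
pos=10: emit ID 'val' (now at pos=13)
pos=14: emit NUM '5' (now at pos=15)
pos=15: emit EQ '='
pos=17: enter COMMENT mode (saw '/*')
exit COMMENT mode (now at pos=32)
pos=32: enter COMMENT mode (saw '/*')
exit COMMENT mode (now at pos=47)
pos=48: enter COMMENT mode (saw '/*')
exit COMMENT mode (now at pos=58)
pos=59: enter COMMENT mode (saw '/*')
exit COMMENT mode (now at pos=69)
DONE. 6 tokens: [STR, STR, PLUS, ID, NUM, EQ]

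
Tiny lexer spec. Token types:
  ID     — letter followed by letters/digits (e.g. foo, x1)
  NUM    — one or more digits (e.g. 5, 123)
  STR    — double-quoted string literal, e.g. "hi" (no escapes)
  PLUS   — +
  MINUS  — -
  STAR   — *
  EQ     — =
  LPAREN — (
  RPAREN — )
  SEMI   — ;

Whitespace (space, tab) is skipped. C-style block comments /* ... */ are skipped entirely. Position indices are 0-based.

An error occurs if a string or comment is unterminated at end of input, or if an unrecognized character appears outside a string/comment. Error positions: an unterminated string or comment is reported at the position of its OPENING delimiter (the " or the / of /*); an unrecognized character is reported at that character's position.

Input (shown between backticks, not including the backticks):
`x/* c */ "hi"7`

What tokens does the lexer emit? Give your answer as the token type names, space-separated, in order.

pos=0: emit ID 'x' (now at pos=1)
pos=1: enter COMMENT mode (saw '/*')
exit COMMENT mode (now at pos=8)
pos=9: enter STRING mode
pos=9: emit STR "hi" (now at pos=13)
pos=13: emit NUM '7' (now at pos=14)
DONE. 3 tokens: [ID, STR, NUM]

Answer: ID STR NUM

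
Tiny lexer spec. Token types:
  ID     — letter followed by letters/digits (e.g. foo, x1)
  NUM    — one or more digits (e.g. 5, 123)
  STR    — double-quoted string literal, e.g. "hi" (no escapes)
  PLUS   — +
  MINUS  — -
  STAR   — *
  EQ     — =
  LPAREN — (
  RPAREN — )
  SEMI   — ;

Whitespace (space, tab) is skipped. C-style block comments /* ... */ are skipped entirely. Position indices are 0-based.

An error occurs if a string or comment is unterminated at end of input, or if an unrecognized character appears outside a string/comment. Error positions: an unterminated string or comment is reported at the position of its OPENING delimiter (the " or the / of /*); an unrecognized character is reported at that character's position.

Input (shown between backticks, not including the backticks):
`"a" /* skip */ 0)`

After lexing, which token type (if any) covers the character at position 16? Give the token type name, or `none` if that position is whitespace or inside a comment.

Answer: RPAREN

Derivation:
pos=0: enter STRING mode
pos=0: emit STR "a" (now at pos=3)
pos=4: enter COMMENT mode (saw '/*')
exit COMMENT mode (now at pos=14)
pos=15: emit NUM '0' (now at pos=16)
pos=16: emit RPAREN ')'
DONE. 3 tokens: [STR, NUM, RPAREN]
Position 16: char is ')' -> RPAREN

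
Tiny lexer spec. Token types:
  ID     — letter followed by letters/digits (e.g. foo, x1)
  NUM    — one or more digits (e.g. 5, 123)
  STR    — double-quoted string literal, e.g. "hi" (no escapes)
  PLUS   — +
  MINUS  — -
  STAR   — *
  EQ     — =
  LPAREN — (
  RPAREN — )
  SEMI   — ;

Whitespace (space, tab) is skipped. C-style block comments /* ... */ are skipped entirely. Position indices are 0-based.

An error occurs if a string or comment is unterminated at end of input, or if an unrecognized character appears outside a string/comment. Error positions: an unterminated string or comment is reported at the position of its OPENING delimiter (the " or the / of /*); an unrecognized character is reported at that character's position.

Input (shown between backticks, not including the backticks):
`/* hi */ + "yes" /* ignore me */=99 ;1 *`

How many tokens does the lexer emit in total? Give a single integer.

pos=0: enter COMMENT mode (saw '/*')
exit COMMENT mode (now at pos=8)
pos=9: emit PLUS '+'
pos=11: enter STRING mode
pos=11: emit STR "yes" (now at pos=16)
pos=17: enter COMMENT mode (saw '/*')
exit COMMENT mode (now at pos=32)
pos=32: emit EQ '='
pos=33: emit NUM '99' (now at pos=35)
pos=36: emit SEMI ';'
pos=37: emit NUM '1' (now at pos=38)
pos=39: emit STAR '*'
DONE. 7 tokens: [PLUS, STR, EQ, NUM, SEMI, NUM, STAR]

Answer: 7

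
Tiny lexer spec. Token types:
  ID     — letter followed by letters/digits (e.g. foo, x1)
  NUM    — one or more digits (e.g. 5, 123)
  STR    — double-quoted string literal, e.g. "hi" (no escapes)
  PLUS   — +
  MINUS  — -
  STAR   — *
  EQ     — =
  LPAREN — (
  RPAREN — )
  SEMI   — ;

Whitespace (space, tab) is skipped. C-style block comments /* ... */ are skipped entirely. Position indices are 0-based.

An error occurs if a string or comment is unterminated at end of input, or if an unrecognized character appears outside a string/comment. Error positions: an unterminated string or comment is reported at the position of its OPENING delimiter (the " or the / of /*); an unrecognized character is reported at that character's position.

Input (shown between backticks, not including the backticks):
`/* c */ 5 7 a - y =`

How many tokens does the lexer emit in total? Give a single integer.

pos=0: enter COMMENT mode (saw '/*')
exit COMMENT mode (now at pos=7)
pos=8: emit NUM '5' (now at pos=9)
pos=10: emit NUM '7' (now at pos=11)
pos=12: emit ID 'a' (now at pos=13)
pos=14: emit MINUS '-'
pos=16: emit ID 'y' (now at pos=17)
pos=18: emit EQ '='
DONE. 6 tokens: [NUM, NUM, ID, MINUS, ID, EQ]

Answer: 6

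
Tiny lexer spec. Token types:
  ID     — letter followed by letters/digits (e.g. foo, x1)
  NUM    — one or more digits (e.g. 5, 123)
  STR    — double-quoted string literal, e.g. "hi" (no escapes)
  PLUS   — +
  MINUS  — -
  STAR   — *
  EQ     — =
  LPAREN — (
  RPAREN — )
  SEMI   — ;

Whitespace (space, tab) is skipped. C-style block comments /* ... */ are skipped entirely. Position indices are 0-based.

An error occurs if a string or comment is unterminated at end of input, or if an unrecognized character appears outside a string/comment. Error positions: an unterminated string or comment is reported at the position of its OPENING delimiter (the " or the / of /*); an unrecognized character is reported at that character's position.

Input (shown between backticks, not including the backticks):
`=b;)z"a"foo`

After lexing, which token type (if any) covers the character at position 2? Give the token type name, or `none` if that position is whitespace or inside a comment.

pos=0: emit EQ '='
pos=1: emit ID 'b' (now at pos=2)
pos=2: emit SEMI ';'
pos=3: emit RPAREN ')'
pos=4: emit ID 'z' (now at pos=5)
pos=5: enter STRING mode
pos=5: emit STR "a" (now at pos=8)
pos=8: emit ID 'foo' (now at pos=11)
DONE. 7 tokens: [EQ, ID, SEMI, RPAREN, ID, STR, ID]
Position 2: char is ';' -> SEMI

Answer: SEMI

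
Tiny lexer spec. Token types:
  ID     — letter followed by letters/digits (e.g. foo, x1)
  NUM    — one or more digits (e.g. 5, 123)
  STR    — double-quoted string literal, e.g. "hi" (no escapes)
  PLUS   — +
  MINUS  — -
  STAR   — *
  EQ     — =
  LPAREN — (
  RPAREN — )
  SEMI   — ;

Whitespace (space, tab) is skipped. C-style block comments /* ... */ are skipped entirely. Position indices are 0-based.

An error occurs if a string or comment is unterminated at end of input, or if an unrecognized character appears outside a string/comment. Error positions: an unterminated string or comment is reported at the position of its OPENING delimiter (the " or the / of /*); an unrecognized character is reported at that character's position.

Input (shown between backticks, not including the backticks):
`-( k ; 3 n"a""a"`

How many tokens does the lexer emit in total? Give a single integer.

pos=0: emit MINUS '-'
pos=1: emit LPAREN '('
pos=3: emit ID 'k' (now at pos=4)
pos=5: emit SEMI ';'
pos=7: emit NUM '3' (now at pos=8)
pos=9: emit ID 'n' (now at pos=10)
pos=10: enter STRING mode
pos=10: emit STR "a" (now at pos=13)
pos=13: enter STRING mode
pos=13: emit STR "a" (now at pos=16)
DONE. 8 tokens: [MINUS, LPAREN, ID, SEMI, NUM, ID, STR, STR]

Answer: 8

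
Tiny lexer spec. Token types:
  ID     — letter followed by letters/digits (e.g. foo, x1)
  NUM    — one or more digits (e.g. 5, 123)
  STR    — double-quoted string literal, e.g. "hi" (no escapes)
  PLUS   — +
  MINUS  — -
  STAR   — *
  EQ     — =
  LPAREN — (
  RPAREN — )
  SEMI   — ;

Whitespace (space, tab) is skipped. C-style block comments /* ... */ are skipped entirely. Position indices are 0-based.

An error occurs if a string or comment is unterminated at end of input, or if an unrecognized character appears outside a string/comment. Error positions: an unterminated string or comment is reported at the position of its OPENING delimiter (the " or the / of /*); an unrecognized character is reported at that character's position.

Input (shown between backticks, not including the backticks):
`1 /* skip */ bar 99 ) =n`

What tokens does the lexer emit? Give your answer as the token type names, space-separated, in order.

pos=0: emit NUM '1' (now at pos=1)
pos=2: enter COMMENT mode (saw '/*')
exit COMMENT mode (now at pos=12)
pos=13: emit ID 'bar' (now at pos=16)
pos=17: emit NUM '99' (now at pos=19)
pos=20: emit RPAREN ')'
pos=22: emit EQ '='
pos=23: emit ID 'n' (now at pos=24)
DONE. 6 tokens: [NUM, ID, NUM, RPAREN, EQ, ID]

Answer: NUM ID NUM RPAREN EQ ID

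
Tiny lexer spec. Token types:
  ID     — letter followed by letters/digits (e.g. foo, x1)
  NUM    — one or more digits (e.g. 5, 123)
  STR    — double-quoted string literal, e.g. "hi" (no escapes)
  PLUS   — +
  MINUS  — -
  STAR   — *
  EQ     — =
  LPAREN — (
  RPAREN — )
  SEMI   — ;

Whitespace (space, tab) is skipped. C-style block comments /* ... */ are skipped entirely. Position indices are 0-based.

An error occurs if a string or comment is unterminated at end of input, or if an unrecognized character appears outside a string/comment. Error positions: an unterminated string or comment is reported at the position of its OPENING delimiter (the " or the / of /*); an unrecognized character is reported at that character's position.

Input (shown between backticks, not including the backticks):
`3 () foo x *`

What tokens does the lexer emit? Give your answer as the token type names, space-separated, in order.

pos=0: emit NUM '3' (now at pos=1)
pos=2: emit LPAREN '('
pos=3: emit RPAREN ')'
pos=5: emit ID 'foo' (now at pos=8)
pos=9: emit ID 'x' (now at pos=10)
pos=11: emit STAR '*'
DONE. 6 tokens: [NUM, LPAREN, RPAREN, ID, ID, STAR]

Answer: NUM LPAREN RPAREN ID ID STAR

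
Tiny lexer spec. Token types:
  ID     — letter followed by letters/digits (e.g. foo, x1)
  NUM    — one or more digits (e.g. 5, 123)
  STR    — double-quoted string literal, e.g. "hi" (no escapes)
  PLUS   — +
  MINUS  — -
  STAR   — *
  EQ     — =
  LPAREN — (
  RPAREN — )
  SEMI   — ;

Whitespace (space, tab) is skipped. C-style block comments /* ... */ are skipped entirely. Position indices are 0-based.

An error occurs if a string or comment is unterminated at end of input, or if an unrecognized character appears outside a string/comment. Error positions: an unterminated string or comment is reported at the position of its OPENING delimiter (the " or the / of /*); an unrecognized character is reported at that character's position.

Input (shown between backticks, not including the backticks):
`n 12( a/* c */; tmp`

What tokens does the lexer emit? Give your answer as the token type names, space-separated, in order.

pos=0: emit ID 'n' (now at pos=1)
pos=2: emit NUM '12' (now at pos=4)
pos=4: emit LPAREN '('
pos=6: emit ID 'a' (now at pos=7)
pos=7: enter COMMENT mode (saw '/*')
exit COMMENT mode (now at pos=14)
pos=14: emit SEMI ';'
pos=16: emit ID 'tmp' (now at pos=19)
DONE. 6 tokens: [ID, NUM, LPAREN, ID, SEMI, ID]

Answer: ID NUM LPAREN ID SEMI ID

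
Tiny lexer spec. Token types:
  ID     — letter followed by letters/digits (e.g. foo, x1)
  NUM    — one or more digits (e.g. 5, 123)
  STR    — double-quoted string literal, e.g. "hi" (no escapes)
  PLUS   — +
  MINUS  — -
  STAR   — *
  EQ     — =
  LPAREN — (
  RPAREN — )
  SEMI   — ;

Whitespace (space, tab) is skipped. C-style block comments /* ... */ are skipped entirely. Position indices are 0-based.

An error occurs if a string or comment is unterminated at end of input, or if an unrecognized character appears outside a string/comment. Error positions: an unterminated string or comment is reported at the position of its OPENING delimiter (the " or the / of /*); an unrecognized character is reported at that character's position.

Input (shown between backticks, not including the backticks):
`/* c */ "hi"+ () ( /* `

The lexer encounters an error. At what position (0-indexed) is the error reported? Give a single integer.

pos=0: enter COMMENT mode (saw '/*')
exit COMMENT mode (now at pos=7)
pos=8: enter STRING mode
pos=8: emit STR "hi" (now at pos=12)
pos=12: emit PLUS '+'
pos=14: emit LPAREN '('
pos=15: emit RPAREN ')'
pos=17: emit LPAREN '('
pos=19: enter COMMENT mode (saw '/*')
pos=19: ERROR — unterminated comment (reached EOF)

Answer: 19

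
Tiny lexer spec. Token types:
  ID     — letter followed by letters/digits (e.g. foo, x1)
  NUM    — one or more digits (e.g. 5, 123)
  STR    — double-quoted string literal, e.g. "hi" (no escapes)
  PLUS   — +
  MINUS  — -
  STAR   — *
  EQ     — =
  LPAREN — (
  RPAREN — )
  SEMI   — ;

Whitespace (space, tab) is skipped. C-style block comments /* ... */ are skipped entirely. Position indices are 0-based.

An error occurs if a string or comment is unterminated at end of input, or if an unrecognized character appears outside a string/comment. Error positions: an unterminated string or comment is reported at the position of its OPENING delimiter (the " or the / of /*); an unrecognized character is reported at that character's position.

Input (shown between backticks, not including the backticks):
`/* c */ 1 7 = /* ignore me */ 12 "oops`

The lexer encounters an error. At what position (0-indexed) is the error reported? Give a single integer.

pos=0: enter COMMENT mode (saw '/*')
exit COMMENT mode (now at pos=7)
pos=8: emit NUM '1' (now at pos=9)
pos=10: emit NUM '7' (now at pos=11)
pos=12: emit EQ '='
pos=14: enter COMMENT mode (saw '/*')
exit COMMENT mode (now at pos=29)
pos=30: emit NUM '12' (now at pos=32)
pos=33: enter STRING mode
pos=33: ERROR — unterminated string

Answer: 33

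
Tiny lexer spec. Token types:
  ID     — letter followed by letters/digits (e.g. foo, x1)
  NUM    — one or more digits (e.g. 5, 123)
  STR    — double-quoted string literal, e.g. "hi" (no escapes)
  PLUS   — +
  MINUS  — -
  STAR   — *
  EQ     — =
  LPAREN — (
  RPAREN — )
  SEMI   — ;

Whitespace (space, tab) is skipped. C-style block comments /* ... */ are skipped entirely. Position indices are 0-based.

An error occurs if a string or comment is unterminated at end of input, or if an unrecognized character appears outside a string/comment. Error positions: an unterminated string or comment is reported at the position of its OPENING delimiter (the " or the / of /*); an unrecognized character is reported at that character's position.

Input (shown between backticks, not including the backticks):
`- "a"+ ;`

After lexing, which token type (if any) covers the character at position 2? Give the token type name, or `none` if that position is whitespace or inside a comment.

pos=0: emit MINUS '-'
pos=2: enter STRING mode
pos=2: emit STR "a" (now at pos=5)
pos=5: emit PLUS '+'
pos=7: emit SEMI ';'
DONE. 4 tokens: [MINUS, STR, PLUS, SEMI]
Position 2: char is '"' -> STR

Answer: STR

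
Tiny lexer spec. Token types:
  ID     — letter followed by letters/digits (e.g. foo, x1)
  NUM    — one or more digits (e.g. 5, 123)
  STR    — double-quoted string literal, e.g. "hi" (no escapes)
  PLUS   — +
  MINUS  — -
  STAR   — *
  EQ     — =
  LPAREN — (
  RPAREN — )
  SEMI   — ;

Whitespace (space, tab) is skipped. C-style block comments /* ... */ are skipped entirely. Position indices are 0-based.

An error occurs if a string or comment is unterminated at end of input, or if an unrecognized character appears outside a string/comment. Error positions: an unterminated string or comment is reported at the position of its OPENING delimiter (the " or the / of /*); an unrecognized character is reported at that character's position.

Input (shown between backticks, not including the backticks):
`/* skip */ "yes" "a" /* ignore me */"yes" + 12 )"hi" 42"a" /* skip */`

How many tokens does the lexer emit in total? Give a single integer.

pos=0: enter COMMENT mode (saw '/*')
exit COMMENT mode (now at pos=10)
pos=11: enter STRING mode
pos=11: emit STR "yes" (now at pos=16)
pos=17: enter STRING mode
pos=17: emit STR "a" (now at pos=20)
pos=21: enter COMMENT mode (saw '/*')
exit COMMENT mode (now at pos=36)
pos=36: enter STRING mode
pos=36: emit STR "yes" (now at pos=41)
pos=42: emit PLUS '+'
pos=44: emit NUM '12' (now at pos=46)
pos=47: emit RPAREN ')'
pos=48: enter STRING mode
pos=48: emit STR "hi" (now at pos=52)
pos=53: emit NUM '42' (now at pos=55)
pos=55: enter STRING mode
pos=55: emit STR "a" (now at pos=58)
pos=59: enter COMMENT mode (saw '/*')
exit COMMENT mode (now at pos=69)
DONE. 9 tokens: [STR, STR, STR, PLUS, NUM, RPAREN, STR, NUM, STR]

Answer: 9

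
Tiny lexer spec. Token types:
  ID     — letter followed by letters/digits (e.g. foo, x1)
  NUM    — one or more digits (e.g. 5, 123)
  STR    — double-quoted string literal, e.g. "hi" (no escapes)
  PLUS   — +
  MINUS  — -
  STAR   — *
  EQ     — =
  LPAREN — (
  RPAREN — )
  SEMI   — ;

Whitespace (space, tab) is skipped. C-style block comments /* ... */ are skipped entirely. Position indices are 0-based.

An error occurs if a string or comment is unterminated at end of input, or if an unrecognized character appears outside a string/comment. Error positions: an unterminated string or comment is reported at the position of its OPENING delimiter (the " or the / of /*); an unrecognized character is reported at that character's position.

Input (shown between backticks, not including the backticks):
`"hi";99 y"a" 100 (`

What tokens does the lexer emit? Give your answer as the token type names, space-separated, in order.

Answer: STR SEMI NUM ID STR NUM LPAREN

Derivation:
pos=0: enter STRING mode
pos=0: emit STR "hi" (now at pos=4)
pos=4: emit SEMI ';'
pos=5: emit NUM '99' (now at pos=7)
pos=8: emit ID 'y' (now at pos=9)
pos=9: enter STRING mode
pos=9: emit STR "a" (now at pos=12)
pos=13: emit NUM '100' (now at pos=16)
pos=17: emit LPAREN '('
DONE. 7 tokens: [STR, SEMI, NUM, ID, STR, NUM, LPAREN]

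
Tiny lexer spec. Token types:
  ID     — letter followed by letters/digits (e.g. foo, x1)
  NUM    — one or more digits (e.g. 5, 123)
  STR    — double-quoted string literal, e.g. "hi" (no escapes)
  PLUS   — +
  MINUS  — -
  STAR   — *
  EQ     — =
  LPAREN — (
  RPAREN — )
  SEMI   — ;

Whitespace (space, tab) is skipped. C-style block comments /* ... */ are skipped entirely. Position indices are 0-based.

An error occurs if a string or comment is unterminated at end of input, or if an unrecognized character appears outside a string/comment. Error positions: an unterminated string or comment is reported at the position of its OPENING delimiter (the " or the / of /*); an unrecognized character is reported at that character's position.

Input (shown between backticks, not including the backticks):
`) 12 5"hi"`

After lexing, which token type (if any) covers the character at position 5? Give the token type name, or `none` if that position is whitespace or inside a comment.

Answer: NUM

Derivation:
pos=0: emit RPAREN ')'
pos=2: emit NUM '12' (now at pos=4)
pos=5: emit NUM '5' (now at pos=6)
pos=6: enter STRING mode
pos=6: emit STR "hi" (now at pos=10)
DONE. 4 tokens: [RPAREN, NUM, NUM, STR]
Position 5: char is '5' -> NUM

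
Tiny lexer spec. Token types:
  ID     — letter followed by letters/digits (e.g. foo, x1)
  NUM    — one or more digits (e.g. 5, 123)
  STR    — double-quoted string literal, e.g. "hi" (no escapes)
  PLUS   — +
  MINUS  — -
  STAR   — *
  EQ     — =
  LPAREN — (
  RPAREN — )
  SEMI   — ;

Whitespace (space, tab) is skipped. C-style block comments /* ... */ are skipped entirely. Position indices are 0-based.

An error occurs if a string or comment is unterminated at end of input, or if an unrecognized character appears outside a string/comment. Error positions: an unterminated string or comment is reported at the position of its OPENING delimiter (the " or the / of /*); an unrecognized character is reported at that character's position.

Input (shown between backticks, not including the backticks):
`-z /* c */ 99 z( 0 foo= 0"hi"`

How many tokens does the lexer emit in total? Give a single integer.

Answer: 10

Derivation:
pos=0: emit MINUS '-'
pos=1: emit ID 'z' (now at pos=2)
pos=3: enter COMMENT mode (saw '/*')
exit COMMENT mode (now at pos=10)
pos=11: emit NUM '99' (now at pos=13)
pos=14: emit ID 'z' (now at pos=15)
pos=15: emit LPAREN '('
pos=17: emit NUM '0' (now at pos=18)
pos=19: emit ID 'foo' (now at pos=22)
pos=22: emit EQ '='
pos=24: emit NUM '0' (now at pos=25)
pos=25: enter STRING mode
pos=25: emit STR "hi" (now at pos=29)
DONE. 10 tokens: [MINUS, ID, NUM, ID, LPAREN, NUM, ID, EQ, NUM, STR]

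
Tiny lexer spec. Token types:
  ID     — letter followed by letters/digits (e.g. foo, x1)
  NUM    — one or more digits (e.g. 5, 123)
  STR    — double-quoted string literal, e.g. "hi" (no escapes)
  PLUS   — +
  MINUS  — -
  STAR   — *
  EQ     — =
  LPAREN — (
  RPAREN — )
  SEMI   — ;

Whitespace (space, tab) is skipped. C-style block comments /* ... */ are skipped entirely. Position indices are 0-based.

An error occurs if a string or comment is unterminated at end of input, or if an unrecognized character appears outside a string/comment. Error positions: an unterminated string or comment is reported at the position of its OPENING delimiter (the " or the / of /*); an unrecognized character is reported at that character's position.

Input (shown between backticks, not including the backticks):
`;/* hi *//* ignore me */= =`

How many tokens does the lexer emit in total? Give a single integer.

pos=0: emit SEMI ';'
pos=1: enter COMMENT mode (saw '/*')
exit COMMENT mode (now at pos=9)
pos=9: enter COMMENT mode (saw '/*')
exit COMMENT mode (now at pos=24)
pos=24: emit EQ '='
pos=26: emit EQ '='
DONE. 3 tokens: [SEMI, EQ, EQ]

Answer: 3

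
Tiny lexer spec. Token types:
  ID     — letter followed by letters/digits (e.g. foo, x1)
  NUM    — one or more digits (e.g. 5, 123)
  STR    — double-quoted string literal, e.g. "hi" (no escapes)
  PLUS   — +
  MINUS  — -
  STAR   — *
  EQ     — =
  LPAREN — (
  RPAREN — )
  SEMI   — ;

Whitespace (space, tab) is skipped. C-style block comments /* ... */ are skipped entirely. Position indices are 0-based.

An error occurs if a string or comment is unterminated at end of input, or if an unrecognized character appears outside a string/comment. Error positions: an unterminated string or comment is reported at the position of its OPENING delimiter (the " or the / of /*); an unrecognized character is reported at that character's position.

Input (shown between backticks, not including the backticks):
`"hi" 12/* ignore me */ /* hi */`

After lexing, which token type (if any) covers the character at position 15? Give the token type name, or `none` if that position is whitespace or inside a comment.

Answer: none

Derivation:
pos=0: enter STRING mode
pos=0: emit STR "hi" (now at pos=4)
pos=5: emit NUM '12' (now at pos=7)
pos=7: enter COMMENT mode (saw '/*')
exit COMMENT mode (now at pos=22)
pos=23: enter COMMENT mode (saw '/*')
exit COMMENT mode (now at pos=31)
DONE. 2 tokens: [STR, NUM]
Position 15: char is 'e' -> none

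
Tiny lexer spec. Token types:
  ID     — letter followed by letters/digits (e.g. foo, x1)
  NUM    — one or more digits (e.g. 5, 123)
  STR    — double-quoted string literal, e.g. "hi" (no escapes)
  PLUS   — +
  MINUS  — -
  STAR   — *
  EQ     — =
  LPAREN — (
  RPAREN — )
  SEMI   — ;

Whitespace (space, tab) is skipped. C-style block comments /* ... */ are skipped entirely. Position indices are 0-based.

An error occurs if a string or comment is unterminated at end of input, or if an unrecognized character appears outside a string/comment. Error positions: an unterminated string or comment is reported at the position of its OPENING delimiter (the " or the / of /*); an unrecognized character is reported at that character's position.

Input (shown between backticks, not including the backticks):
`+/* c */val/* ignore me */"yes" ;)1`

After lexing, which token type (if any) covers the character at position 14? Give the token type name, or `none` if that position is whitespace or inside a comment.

pos=0: emit PLUS '+'
pos=1: enter COMMENT mode (saw '/*')
exit COMMENT mode (now at pos=8)
pos=8: emit ID 'val' (now at pos=11)
pos=11: enter COMMENT mode (saw '/*')
exit COMMENT mode (now at pos=26)
pos=26: enter STRING mode
pos=26: emit STR "yes" (now at pos=31)
pos=32: emit SEMI ';'
pos=33: emit RPAREN ')'
pos=34: emit NUM '1' (now at pos=35)
DONE. 6 tokens: [PLUS, ID, STR, SEMI, RPAREN, NUM]
Position 14: char is 'i' -> none

Answer: none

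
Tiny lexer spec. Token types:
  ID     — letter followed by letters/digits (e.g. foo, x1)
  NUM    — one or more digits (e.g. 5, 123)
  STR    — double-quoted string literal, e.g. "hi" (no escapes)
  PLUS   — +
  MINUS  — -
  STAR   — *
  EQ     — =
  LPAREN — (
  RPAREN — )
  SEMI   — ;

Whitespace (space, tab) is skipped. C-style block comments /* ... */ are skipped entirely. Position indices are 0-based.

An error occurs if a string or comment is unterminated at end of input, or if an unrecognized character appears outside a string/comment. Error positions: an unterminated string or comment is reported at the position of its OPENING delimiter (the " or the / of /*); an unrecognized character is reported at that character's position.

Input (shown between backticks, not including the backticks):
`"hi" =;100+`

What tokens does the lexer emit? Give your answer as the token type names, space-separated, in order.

pos=0: enter STRING mode
pos=0: emit STR "hi" (now at pos=4)
pos=5: emit EQ '='
pos=6: emit SEMI ';'
pos=7: emit NUM '100' (now at pos=10)
pos=10: emit PLUS '+'
DONE. 5 tokens: [STR, EQ, SEMI, NUM, PLUS]

Answer: STR EQ SEMI NUM PLUS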